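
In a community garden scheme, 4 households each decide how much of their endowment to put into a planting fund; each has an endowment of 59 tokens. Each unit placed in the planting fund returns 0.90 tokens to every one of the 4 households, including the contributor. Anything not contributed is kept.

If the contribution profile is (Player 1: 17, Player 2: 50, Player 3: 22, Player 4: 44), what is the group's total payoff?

Total contributed: 17 + 50 + 22 + 44 = 133; total kept: 4 × 59 − 133 = 103.
The planting fund pays out 0.90 × 4 × 133 = 478.80 in aggregate.
Group total = 103 + 478.80 = 581.80.

581.80 tokens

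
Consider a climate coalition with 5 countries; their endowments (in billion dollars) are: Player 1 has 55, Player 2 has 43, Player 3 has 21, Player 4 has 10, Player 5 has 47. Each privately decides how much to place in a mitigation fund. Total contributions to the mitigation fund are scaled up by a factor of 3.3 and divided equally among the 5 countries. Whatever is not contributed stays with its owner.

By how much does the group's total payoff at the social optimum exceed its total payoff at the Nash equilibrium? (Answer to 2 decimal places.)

404.80 billion dollars

The private return per contributed unit is 3.3/5 = 0.6600 < 1 for every player regardless of endowment, so the Nash equilibrium is zero contribution and the group total is Σ E_j = 55 + 43 + 21 + 10 + 47 = 176.
Each contributed unit returns 3.300 to the group, so the social optimum is full contribution by everyone: group total = 3.300 × 176 = 580.80.
Efficiency loss = (3.300 − 1) × 176 = 404.80.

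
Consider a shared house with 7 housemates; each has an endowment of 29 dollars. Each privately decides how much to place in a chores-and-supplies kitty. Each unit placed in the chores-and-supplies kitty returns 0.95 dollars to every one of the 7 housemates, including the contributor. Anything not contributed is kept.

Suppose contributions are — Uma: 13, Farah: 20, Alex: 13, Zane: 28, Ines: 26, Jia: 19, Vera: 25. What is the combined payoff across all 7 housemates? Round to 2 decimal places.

1016.60 dollars

Total contributed: 13 + 20 + 13 + 28 + 26 + 19 + 25 = 144; total kept: 7 × 29 − 144 = 59.
The chores-and-supplies kitty pays out 0.95 × 7 × 144 = 957.60 in aggregate.
Group total = 59 + 957.60 = 1016.60.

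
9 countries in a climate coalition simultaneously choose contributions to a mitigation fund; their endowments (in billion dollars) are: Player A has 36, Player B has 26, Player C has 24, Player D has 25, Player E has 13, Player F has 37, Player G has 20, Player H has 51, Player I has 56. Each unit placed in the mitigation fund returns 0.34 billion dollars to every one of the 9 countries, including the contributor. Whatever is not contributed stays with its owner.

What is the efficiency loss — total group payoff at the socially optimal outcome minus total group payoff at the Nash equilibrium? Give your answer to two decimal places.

The private return per contributed unit is 0.34 < 1 for everyone, so the Nash equilibrium is zero contribution and the group total is Σ E_j = 36 + 26 + 24 + 25 + 13 + 37 + 20 + 51 + 56 = 288.
Each contributed unit returns 3.060 to the group, so the social optimum is full contribution by everyone: group total = 3.060 × 288 = 881.28.
Efficiency loss = (3.060 − 1) × 288 = 593.28.

593.28 billion dollars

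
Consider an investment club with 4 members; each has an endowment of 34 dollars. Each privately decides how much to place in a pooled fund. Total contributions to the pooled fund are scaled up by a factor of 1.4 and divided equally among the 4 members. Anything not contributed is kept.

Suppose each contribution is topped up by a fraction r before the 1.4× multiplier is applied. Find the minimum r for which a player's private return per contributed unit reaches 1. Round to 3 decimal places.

1.857

With matching at rate r, one contributed unit becomes (1 + r) in the pooled fund and returns 1.4 × (1 + r) / 4 to the contributor.
Setting this equal to 1: 1 + r = 4/1.4 = 2.8571.
So the minimum matching rate is r = 2.8571 − 1 = 1.857.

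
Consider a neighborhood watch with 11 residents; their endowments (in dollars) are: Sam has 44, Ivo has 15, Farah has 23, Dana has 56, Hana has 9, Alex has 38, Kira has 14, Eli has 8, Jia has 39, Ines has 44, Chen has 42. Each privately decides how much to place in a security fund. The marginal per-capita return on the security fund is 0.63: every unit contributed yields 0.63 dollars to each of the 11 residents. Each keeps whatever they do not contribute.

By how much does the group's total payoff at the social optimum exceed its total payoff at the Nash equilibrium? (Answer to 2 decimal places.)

The private return per contributed unit is 0.63 < 1 for everyone, so the Nash equilibrium is zero contribution and the group total is Σ E_j = 44 + 15 + 23 + 56 + 9 + 38 + 14 + 8 + 39 + 44 + 42 = 332.
Each contributed unit returns 6.930 to the group, so the social optimum is full contribution by everyone: group total = 6.930 × 332 = 2300.76.
Efficiency loss = (6.930 − 1) × 332 = 1968.76.

1968.76 dollars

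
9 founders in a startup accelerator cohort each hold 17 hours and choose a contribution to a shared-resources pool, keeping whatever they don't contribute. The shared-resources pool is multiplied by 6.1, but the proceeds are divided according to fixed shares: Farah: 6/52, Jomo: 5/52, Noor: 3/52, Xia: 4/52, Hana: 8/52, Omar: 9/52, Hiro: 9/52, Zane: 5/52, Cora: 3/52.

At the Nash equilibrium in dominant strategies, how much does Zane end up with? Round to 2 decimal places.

A player with share s gets back 6.1·s per unit contributed, so full contribution is dominant for anyone with s > 1/6.1 = 0.1639 and zero contribution is dominant for anyone below.
The shares above 0.1639 belong to Omar and Hiro, contributing 17 each; the remaining 7 contribute 0. Total contributed: 34.
Zane keeps 17 and receives 6.1 × 34 × 5/52 = 19.94 from the shared-resources pool, for a payoff of 36.94.

36.94 hours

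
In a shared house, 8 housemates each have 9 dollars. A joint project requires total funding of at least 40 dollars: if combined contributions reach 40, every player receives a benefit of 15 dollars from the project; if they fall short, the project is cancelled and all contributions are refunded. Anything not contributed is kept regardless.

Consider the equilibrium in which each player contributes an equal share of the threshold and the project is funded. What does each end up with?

19 dollars

Equal share of the threshold: 40/8 = 5.
At this profile no one gains by cutting their contribution: any cut drops the total below 40, the project is cancelled, contributions are refunded, and the deviator ends with 9, which is less than 9 − 5 + 15 = 19. Contributing more than 5 just wastes the excess. So contributing exactly 5 is a best response.
Each player's payoff: 9 − 5 + 15 = 19.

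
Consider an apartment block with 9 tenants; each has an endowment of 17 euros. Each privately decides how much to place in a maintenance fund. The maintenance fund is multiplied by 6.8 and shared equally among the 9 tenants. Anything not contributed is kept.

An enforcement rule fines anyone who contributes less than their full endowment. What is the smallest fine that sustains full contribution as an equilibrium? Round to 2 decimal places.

Given the others contribute fully, the best deviation is to contribute 0 (any partial contribution still incurs the fine and gives up units whose private return 0.7556 is below 1).
Deviating from 17 to 0 saves 17 euros but forfeits the deviator's share of the drop in the maintenance fund: 6.8/9 × 17 = 12.84.
So the deviation gain is 17 − 12.84 = 4.16, and the fine must be at least 4.16 euros to wipe it out.

4.16 euros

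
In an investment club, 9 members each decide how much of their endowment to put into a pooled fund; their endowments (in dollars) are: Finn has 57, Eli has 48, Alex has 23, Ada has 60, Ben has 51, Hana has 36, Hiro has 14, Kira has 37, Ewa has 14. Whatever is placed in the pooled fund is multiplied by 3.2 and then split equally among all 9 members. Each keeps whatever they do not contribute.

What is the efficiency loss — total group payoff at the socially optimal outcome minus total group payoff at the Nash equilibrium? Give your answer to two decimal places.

The private return per contributed unit is 3.2/9 = 0.3556 < 1 for every player regardless of endowment, so the Nash equilibrium is zero contribution and the group total is Σ E_j = 57 + 48 + 23 + 60 + 51 + 36 + 14 + 37 + 14 = 340.
Each contributed unit returns 3.200 to the group, so the social optimum is full contribution by everyone: group total = 3.200 × 340 = 1088.00.
Efficiency loss = (3.200 − 1) × 340 = 748.00.

748.00 dollars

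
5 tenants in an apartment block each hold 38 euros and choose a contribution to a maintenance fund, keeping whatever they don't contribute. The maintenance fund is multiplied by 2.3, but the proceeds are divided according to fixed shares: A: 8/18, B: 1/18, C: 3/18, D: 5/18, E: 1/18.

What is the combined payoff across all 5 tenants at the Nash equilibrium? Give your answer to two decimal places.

Player j's private return per contributed unit is 2.3 × (j's share). Contributing is weakly dominant for j when that share is at least 1/2.3 = 0.4348, and contributing 0 is dominant otherwise.
Only A (8/18) clears that bar, contributing 38; the remaining 4 contribute 0. Total contributed: 38.
The maintenance fund pays out 2.3 × 38 = 87.40 in total (split across the unequal shares, but the aggregate is all that matters for the group sum).
The 4 free-riders keep 38 each, adding 152. Group total = 152 + 87.40 = 239.40.

239.40 euros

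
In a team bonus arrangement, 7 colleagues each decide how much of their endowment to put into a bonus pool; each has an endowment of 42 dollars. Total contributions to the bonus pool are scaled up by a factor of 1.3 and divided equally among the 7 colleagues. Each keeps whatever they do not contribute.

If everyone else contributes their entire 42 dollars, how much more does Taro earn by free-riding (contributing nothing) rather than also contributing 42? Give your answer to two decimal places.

Switching from a contribution of 42 to 0 lets Taro keep an extra 42 dollars, but lowers the bonus pool by 42, which costs Taro their own share of that drop: 1.3/7 × 42 = 7.80.
Net gain = 42 − 7.80 = 34.20. The private return per contributed unit (0.1857) is below 1, so free-riding is indeed the best response regardless of what the others do.

34.20 dollars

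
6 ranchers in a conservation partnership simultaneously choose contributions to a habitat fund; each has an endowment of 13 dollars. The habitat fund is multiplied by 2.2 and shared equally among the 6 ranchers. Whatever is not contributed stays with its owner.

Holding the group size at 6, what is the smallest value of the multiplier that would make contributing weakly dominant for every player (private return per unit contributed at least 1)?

A contributed unit returns (multiplier)/6 to its contributor.
This reaches 1 exactly when the multiplier is 6.

6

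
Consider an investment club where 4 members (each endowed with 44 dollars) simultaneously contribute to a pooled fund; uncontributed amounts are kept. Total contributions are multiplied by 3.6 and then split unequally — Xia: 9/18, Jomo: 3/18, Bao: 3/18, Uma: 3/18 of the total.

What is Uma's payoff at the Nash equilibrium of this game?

70.40 dollars

Each unit j contributes comes back to j as 3.6 × (j's share), so j prefers to contribute only if that share exceeds 1/3.6 = 0.2778; otherwise keeping the unit dominates.
The only share above 0.2778 is Xia's 9/18, contributing 44; the remaining 3 contribute 0. Total contributed: 44.
Uma keeps 44 and receives 3.6 × 44 × 3/18 = 26.40 from the pooled fund, for a payoff of 70.40.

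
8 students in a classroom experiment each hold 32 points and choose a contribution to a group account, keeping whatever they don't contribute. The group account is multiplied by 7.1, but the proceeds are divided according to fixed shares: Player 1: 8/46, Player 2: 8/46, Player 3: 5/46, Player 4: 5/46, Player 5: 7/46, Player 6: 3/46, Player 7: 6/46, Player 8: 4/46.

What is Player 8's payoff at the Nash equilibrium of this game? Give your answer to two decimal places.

A player with share s gets back 7.1·s per unit contributed, so full contribution is dominant for anyone with s > 1/7.1 = 0.1408 and zero contribution is dominant for anyone below.
Player 1, Player 2 and Player 5 are above the threshold, contributing 32 each; the remaining 5 contribute 0. Total contributed: 96.
Player 8 keeps 32 and receives 7.1 × 96 × 4/46 = 59.27 from the group account, for a payoff of 91.27.

91.27 points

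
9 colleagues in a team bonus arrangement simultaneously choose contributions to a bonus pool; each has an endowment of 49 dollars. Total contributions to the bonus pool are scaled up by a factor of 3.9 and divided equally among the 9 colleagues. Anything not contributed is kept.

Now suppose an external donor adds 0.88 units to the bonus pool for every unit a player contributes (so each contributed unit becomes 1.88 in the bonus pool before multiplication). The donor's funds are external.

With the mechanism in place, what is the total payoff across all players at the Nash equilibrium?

441.00 dollars

The effective private return is 3.9 × 1.88 / 9 = 0.8147, which is still under 1, so the mechanism doesn't change anyone's dominant strategy: zero contribution.
At the Nash equilibrium no one contributes; group total payoff = 9 × 49 = 441.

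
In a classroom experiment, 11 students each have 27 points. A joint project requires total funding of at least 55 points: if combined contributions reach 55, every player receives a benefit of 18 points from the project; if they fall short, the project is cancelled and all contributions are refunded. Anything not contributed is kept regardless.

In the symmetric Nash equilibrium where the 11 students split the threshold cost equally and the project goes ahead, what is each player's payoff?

Equal share of the threshold: 55/11 = 5.
At this profile no one gains by cutting their contribution: any cut drops the total below 55, the project is cancelled, contributions are refunded, and the deviator ends with 27, which is less than 27 − 5 + 18 = 40. Contributing more than 5 just wastes the excess. So contributing exactly 5 is a best response.
Each player's payoff: 27 − 5 + 18 = 40.

40 points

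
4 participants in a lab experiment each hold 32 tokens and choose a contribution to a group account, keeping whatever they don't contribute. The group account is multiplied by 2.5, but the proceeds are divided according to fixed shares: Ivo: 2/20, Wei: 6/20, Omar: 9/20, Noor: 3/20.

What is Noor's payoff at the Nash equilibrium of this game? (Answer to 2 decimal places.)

A player with share s gets back 2.5·s per unit contributed, so full contribution is dominant for anyone with s > 1/2.5 = 0.4000 and zero contribution is dominant for anyone below.
Only Omar (9/20) clears that bar, contributing 32; the remaining 3 contribute 0. Total contributed: 32.
Noor keeps 32 and receives 2.5 × 32 × 3/20 = 12.00 from the group account, for a payoff of 44.00.

44.00 tokens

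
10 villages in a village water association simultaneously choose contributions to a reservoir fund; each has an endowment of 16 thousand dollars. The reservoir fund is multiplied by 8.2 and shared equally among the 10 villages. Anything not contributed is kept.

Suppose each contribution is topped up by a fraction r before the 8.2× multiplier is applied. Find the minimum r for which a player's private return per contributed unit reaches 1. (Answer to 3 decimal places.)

With matching at rate r, one contributed unit becomes (1 + r) in the reservoir fund and returns 8.2 × (1 + r) / 10 to the contributor.
Setting this equal to 1: 1 + r = 10/8.2 = 1.2195.
So the minimum matching rate is r = 1.2195 − 1 = 0.220.

0.220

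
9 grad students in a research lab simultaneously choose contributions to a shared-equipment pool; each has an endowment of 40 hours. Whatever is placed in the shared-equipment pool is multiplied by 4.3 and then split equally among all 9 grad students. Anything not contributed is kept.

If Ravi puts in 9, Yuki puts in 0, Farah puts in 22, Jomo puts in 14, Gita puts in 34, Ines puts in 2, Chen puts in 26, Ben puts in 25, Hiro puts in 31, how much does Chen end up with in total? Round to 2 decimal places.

Total contributed: 9 + 0 + 22 + 14 + 34 + 2 + 26 + 25 + 31 = 163.
Each receives 4.3 × 163 / 9 = 77.88 from the shared-equipment pool.
Chen keeps 40 − 26 = 14, so Chen's payoff is 14 + 77.88 = 91.88.

91.88 hours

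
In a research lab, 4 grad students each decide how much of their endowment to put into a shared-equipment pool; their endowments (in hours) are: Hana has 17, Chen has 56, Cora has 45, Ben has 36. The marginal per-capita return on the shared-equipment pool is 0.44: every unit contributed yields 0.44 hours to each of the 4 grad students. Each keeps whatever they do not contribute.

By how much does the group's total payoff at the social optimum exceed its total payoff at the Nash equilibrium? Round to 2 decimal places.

The private return per contributed unit is 0.44 < 1 for everyone, so the Nash equilibrium is zero contribution and the group total is Σ E_j = 17 + 56 + 45 + 36 = 154.
Each contributed unit returns 1.760 to the group, so the social optimum is full contribution by everyone: group total = 1.760 × 154 = 271.04.
Efficiency loss = (1.760 − 1) × 154 = 117.04.

117.04 hours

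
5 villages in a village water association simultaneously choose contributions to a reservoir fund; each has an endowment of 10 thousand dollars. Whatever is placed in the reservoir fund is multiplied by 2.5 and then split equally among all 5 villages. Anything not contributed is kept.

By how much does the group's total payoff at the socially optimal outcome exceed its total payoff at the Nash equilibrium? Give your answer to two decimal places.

75.00 thousand dollars

Each contributed unit returns 2.5/5 = 0.5000 to its contributor — below 1 — so contributing 0 is dominant for every player. At the Nash equilibrium everyone keeps their 10, and the group total is 5 × 10 = 50.
Each contributed unit returns 2.500 to the group as a whole (0.5000 to each of 5 players), which exceeds 1, so the social optimum is full contribution: group total = 2.500 × 50 = 125.00.
Efficiency loss = 125.00 − 50 = 75.00.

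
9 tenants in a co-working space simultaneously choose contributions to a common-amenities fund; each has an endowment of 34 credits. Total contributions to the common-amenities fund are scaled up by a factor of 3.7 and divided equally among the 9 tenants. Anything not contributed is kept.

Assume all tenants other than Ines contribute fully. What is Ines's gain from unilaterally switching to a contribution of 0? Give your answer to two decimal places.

Switching from a contribution of 34 to 0 lets Ines keep an extra 34 credits, but lowers the common-amenities fund by 34, which costs Ines their own share of that drop: 3.7/9 × 34 = 13.98.
Net gain = 34 − 13.98 = 20.02. The private return per contributed unit (0.4111) is below 1, so free-riding is indeed the best response regardless of what the others do.

20.02 credits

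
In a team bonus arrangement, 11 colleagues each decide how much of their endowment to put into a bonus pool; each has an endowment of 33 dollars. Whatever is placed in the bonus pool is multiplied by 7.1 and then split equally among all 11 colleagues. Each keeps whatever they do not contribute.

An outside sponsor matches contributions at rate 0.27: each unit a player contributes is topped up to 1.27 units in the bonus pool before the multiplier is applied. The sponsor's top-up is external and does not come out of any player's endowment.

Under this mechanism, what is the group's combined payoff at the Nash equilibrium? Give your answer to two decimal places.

363.00 dollars

With the mechanism, a contributed unit returns 7.1 × 1.27 / 11 = 0.8197 per unit of net cost — still below 1 — so contributing 0 remains dominant for every player.
At the Nash equilibrium no one contributes; group total payoff = 11 × 33 = 363.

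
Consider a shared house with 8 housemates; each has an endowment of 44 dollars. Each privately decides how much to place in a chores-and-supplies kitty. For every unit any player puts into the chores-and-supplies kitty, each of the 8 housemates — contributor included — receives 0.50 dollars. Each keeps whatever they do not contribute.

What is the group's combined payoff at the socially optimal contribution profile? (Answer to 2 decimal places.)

1408.00 dollars

Each contributed unit returns 4.000 to the group as a whole (0.50 to each of 8 players), which exceeds 1, so the social optimum is full contribution: group total = 4.000 × 352 = 1408.00.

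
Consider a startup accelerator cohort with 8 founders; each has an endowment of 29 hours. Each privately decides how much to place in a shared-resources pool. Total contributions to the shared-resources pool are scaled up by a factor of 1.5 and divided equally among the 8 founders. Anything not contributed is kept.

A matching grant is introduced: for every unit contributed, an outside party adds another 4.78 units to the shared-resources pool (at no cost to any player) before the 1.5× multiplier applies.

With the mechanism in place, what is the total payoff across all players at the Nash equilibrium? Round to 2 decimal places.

The effective private return per unit is now 1.5 × 5.78 / 8 = 1.0838 > 1, so every player's dominant strategy flips to full contribution.
So the Nash equilibrium is full contribution by all 8; the group earns 1.5 × 5.78 × 232 = 2011.44.

2011.44 hours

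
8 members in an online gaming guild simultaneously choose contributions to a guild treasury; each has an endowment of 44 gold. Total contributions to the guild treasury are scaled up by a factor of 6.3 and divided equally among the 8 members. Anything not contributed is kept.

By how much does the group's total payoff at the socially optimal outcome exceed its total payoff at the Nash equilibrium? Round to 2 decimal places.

1865.60 gold

Each contributed unit returns 6.3/8 = 0.7875 to its contributor — below 1 — so contributing 0 is dominant for every player. At the Nash equilibrium everyone keeps their 44, and the group total is 8 × 44 = 352.
Each contributed unit returns 6.300 to the group as a whole (0.7875 to each of 8 players), which exceeds 1, so the social optimum is full contribution: group total = 6.300 × 352 = 2217.60.
Efficiency loss = 2217.60 − 352 = 1865.60.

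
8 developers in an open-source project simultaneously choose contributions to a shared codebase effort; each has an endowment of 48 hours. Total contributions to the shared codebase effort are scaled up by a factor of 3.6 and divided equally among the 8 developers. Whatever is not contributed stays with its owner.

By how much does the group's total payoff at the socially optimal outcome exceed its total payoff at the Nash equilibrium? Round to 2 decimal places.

998.40 hours

Each contributed unit returns 3.6/8 = 0.4500 to its contributor — below 1 — so contributing 0 is dominant for every player. At the Nash equilibrium everyone keeps their 48, and the group total is 8 × 48 = 384.
Each contributed unit returns 3.600 to the group as a whole (0.4500 to each of 8 players), which exceeds 1, so the social optimum is full contribution: group total = 3.600 × 384 = 1382.40.
Efficiency loss = 1382.40 − 384 = 998.40.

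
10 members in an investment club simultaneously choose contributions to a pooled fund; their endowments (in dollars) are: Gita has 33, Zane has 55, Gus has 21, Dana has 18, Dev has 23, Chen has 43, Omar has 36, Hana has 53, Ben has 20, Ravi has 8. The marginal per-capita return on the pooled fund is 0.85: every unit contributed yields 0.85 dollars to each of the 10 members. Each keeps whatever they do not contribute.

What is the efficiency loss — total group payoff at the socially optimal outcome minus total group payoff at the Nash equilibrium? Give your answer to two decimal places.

The private return per contributed unit is 0.85 < 1 for everyone, so the Nash equilibrium is zero contribution and the group total is Σ E_j = 33 + 55 + 21 + 18 + 23 + 43 + 36 + 53 + 20 + 8 = 310.
Each contributed unit returns 8.500 to the group, so the social optimum is full contribution by everyone: group total = 8.500 × 310 = 2635.00.
Efficiency loss = (8.500 − 1) × 310 = 2325.00.

2325.00 dollars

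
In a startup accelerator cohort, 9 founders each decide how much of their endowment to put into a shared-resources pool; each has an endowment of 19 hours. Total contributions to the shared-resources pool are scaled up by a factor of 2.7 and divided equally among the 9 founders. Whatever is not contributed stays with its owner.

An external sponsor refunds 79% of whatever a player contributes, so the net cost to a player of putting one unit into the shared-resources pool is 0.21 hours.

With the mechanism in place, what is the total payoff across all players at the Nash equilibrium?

The effective private return per unit is now (2.7/9) / 0.21 = 1.4286 > 1, so every player's dominant strategy flips to full contribution.
So the Nash equilibrium is full contribution by all 9; the group earns 9 × (19 × 0.79 + 2.7 × 19) = 596.79.

596.79 hours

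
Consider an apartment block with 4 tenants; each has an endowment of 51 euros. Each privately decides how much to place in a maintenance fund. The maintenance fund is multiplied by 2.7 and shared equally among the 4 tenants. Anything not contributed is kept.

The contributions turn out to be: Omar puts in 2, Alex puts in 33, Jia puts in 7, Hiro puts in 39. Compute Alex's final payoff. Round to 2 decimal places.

72.68 euros

Total contributed: 2 + 33 + 7 + 39 = 81.
Each receives 2.7 × 81 / 4 = 54.68 from the maintenance fund.
Alex keeps 51 − 33 = 18, so Alex's payoff is 18 + 54.68 = 72.68.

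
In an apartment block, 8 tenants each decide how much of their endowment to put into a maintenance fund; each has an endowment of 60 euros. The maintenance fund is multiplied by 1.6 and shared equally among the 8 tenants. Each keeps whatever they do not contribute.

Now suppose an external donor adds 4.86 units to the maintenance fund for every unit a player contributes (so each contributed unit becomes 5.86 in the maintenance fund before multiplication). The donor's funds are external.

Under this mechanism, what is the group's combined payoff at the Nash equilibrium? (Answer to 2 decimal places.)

Under the mechanism each unit contributed yields 1.6 × 5.86 / 8 = 1.1720 back to its contributor per unit of net cost, which exceeds 1, making full contribution the dominant choice for everyone.
At the Nash equilibrium everyone contributes 60. Group total payoff = 1.6 × 5.86 × 480 = 4500.48.

4500.48 euros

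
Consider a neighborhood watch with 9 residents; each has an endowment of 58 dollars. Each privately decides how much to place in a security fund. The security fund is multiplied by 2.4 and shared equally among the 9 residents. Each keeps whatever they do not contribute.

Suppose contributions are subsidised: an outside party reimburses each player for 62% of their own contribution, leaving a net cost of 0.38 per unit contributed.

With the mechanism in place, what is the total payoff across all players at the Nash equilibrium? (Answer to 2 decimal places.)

Even with the mechanism, each unit contributed returns only (2.4/9) / 0.38 = 0.7018 per unit of net cost, so contributing nothing is still dominant.
Everyone keeps their endowment and the group total is 9 × 58 = 522.

522.00 dollars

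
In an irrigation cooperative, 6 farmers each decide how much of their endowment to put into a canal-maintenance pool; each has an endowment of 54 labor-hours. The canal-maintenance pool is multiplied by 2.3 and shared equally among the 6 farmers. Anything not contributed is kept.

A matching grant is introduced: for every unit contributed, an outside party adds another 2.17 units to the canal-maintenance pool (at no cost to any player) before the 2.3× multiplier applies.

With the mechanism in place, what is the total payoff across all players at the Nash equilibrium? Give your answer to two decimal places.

2362.28 labor-hours

With the mechanism, a contributed unit returns 2.3 × 3.17 / 6 = 1.2152 per unit of net cost to the contributor — now above 1 — so contributing fully is weakly dominant for every player.
So the Nash equilibrium is full contribution by all 6; the group earns 2.3 × 3.17 × 324 = 2362.28.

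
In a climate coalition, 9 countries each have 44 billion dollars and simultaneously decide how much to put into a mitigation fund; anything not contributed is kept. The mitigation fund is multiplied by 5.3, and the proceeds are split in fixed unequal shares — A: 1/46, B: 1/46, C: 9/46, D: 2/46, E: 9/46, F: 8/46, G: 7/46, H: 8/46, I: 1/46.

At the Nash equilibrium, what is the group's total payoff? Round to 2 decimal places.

774.40 billion dollars

Player j's private return per contributed unit is 5.3 × (j's share). Contributing is weakly dominant for j when that share is at least 1/5.3 = 0.1887, and contributing 0 is dominant otherwise.
The shares above 0.1887 belong to C and E, contributing 44 each; the remaining 7 contribute 0. Total contributed: 88.
The mitigation fund pays out 5.3 × 88 = 466.40 in total (split across the unequal shares, but the aggregate is all that matters for the group sum).
The 7 free-riders keep 44 each, adding 308. Group total = 308 + 466.40 = 774.40.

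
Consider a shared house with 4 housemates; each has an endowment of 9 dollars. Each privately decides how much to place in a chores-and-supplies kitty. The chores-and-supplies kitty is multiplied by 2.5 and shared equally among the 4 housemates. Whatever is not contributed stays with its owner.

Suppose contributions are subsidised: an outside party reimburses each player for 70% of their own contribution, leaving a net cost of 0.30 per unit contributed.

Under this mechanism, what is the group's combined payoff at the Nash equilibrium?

115.20 dollars

With the mechanism, a contributed unit returns (2.5/4) / 0.30 = 2.0833 per unit of net cost to the contributor — now above 1 — so contributing fully is weakly dominant for every player.
At the Nash equilibrium everyone contributes 9. Group total payoff = 4 × (9 × 0.70 + 2.5 × 9) = 115.20.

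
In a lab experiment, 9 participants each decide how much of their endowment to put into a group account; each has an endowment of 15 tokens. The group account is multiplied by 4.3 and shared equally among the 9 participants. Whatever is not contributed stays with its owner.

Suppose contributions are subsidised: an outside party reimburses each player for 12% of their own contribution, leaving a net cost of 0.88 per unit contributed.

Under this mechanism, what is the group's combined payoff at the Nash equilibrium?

Even with the mechanism, each unit contributed returns only (4.3/9) / 0.88 = 0.5429 per unit of net cost, so contributing nothing is still dominant.
At the Nash equilibrium no one contributes; group total payoff = 9 × 15 = 135.

135.00 tokens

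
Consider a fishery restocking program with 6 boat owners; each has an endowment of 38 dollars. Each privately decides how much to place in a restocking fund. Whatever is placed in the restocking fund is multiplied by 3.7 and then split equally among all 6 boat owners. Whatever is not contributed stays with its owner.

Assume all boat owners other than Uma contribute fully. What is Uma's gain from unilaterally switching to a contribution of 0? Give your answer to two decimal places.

Switching from a contribution of 38 to 0 lets Uma keep an extra 38 dollars, but lowers the restocking fund by 38, which costs Uma their own share of that drop: 3.7/6 × 38 = 23.43.
Net gain = 38 − 23.43 = 14.57. The private return per contributed unit (0.6167) is below 1, so free-riding is indeed the best response regardless of what the others do.

14.57 dollars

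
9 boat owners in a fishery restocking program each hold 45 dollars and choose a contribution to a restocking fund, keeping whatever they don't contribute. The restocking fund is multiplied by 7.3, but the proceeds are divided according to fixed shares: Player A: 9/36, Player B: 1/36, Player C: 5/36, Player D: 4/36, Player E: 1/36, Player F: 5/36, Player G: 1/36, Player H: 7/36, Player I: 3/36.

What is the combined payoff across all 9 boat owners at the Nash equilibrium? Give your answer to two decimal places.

For player j, contributing a unit is worthwhile iff 7.3 × (j's share) ≥ 1, i.e. iff j's share is at least 0.1370.
Player A, Player C, Player F and Player H clear that bar, contributing 45 each; the remaining 5 contribute 0. Total contributed: 180.
The restocking fund pays out 7.3 × 180 = 1314.00 in total (split across the unequal shares, but the aggregate is all that matters for the group sum).
The 5 free-riders keep 45 each, adding 225. Group total = 225 + 1314.00 = 1539.00.

1539.00 dollars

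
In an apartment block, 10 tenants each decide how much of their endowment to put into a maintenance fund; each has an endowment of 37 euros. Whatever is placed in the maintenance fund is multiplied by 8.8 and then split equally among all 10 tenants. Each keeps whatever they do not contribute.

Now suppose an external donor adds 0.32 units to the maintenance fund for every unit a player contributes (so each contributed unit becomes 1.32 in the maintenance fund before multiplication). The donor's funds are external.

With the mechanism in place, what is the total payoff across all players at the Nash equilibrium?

The effective private return per unit is now 8.8 × 1.32 / 10 = 1.1616 > 1, so every player's dominant strategy flips to full contribution.
So the Nash equilibrium is full contribution by all 10; the group earns 8.8 × 1.32 × 370 = 4297.92.

4297.92 euros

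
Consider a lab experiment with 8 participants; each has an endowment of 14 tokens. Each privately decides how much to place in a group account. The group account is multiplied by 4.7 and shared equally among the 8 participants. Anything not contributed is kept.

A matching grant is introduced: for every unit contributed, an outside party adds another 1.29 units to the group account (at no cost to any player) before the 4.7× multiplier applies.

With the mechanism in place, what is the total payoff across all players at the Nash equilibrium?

1205.46 tokens

With the mechanism, a contributed unit returns 4.7 × 2.29 / 8 = 1.3454 per unit of net cost to the contributor — now above 1 — so contributing fully is weakly dominant for every player.
So the Nash equilibrium is full contribution by all 8; the group earns 4.7 × 2.29 × 112 = 1205.46.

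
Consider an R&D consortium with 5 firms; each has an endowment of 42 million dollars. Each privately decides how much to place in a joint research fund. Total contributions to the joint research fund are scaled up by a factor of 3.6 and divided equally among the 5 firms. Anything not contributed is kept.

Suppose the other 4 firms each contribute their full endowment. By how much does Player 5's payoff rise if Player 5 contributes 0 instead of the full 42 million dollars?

Switching from a contribution of 42 to 0 lets Player 5 keep an extra 42 million dollars, but lowers the joint research fund by 42, which costs Player 5 their own share of that drop: 3.6/5 × 42 = 30.24.
Net gain = 42 − 30.24 = 11.76. The private return per contributed unit (0.7200) is below 1, so free-riding is indeed the best response regardless of what the others do.

11.76 million dollars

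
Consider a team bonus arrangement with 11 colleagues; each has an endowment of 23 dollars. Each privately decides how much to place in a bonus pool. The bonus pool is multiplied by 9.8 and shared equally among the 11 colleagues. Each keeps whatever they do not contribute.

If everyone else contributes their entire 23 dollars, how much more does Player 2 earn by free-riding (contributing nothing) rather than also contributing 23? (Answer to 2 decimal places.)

Switching from a contribution of 23 to 0 lets Player 2 keep an extra 23 dollars, but lowers the bonus pool by 23, which costs Player 2 their own share of that drop: 9.8/11 × 23 = 20.49.
Net gain = 23 − 20.49 = 2.51. The private return per contributed unit (0.8909) is below 1, so free-riding is indeed the best response regardless of what the others do.

2.51 dollars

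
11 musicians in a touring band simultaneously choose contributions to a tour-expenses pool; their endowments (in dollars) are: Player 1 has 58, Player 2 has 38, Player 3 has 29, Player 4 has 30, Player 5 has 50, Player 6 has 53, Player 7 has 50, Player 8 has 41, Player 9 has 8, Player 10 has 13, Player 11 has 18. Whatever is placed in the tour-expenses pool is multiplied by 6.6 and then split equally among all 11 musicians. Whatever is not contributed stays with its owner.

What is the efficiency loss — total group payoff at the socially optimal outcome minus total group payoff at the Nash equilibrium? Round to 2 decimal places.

2172.80 dollars

The private return per contributed unit is 6.6/11 = 0.6000 < 1 for every player regardless of endowment, so the Nash equilibrium is zero contribution and the group total is Σ E_j = 58 + 38 + 29 + 30 + 50 + 53 + 50 + 41 + 8 + 13 + 18 = 388.
Each contributed unit returns 6.600 to the group, so the social optimum is full contribution by everyone: group total = 6.600 × 388 = 2560.80.
Efficiency loss = (6.600 − 1) × 388 = 2172.80.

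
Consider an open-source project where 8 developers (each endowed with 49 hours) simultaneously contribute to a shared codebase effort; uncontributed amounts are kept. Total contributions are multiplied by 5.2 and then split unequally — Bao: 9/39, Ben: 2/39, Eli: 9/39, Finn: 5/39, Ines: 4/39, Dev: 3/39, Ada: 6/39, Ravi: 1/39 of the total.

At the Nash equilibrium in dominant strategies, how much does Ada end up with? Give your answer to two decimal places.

Each unit j contributes comes back to j as 5.2 × (j's share), so j prefers to contribute only if that share exceeds 1/5.2 = 0.1923; otherwise keeping the unit dominates.
Bao and Eli clear that bar, contributing 49 each; the remaining 6 contribute 0. Total contributed: 98.
Ada keeps 49 and receives 5.2 × 98 × 6/39 = 78.40 from the shared codebase effort, for a payoff of 127.40.

127.40 hours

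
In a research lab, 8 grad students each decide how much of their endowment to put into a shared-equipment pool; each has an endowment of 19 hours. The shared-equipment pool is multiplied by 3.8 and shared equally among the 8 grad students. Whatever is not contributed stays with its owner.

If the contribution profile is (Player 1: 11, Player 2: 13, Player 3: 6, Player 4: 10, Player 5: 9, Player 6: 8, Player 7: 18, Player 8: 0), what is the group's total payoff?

362.00 hours

Total contributed: 11 + 13 + 6 + 10 + 9 + 8 + 18 + 0 = 75; total kept: 8 × 19 − 75 = 77.
The shared-equipment pool pays out 3.8 × 75 = 285.00 in aggregate.
Group total = 77 + 285.00 = 362.00.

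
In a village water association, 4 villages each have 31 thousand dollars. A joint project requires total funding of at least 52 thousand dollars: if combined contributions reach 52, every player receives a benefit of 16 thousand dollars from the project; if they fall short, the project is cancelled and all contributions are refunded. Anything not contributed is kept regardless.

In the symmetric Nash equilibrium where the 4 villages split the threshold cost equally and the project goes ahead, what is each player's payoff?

Equal share of the threshold: 52/4 = 13.
At this profile no one gains by cutting their contribution: any cut drops the total below 52, the project is cancelled, contributions are refunded, and the deviator ends with 31, which is less than 31 − 13 + 16 = 34. Contributing more than 13 just wastes the excess. So contributing exactly 13 is a best response.
Each player's payoff: 31 − 13 + 16 = 34.

34 thousand dollars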